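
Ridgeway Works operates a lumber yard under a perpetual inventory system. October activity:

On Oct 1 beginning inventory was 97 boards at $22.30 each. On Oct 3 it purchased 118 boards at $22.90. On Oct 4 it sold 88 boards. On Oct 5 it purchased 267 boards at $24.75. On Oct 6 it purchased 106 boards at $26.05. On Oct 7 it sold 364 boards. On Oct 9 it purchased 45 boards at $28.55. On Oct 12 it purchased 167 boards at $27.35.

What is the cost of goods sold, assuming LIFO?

COGS = $11,162.00

Oct 4, 88 sold [LIFO — newest first]: 88 @ $22.90 = $2,015.20
Oct 7, 364 sold [LIFO — newest first]: 106 @ $26.05 + 258 @ $24.75 = $9,146.80
Total COGS = $2,015.20 + $9,146.80 = $11,162.00
Ending inventory: 97 @ $22.30 + 30 @ $22.90 + 9 @ $24.75 + 45 @ $28.55 + 167 @ $27.35 = $8,925.05
Check: goods available $20,087.05 = COGS $11,162.00 + ending $8,925.05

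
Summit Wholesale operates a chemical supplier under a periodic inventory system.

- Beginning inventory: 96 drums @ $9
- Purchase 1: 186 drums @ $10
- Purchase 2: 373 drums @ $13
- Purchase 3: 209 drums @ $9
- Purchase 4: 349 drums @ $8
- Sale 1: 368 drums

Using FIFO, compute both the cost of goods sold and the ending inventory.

Sale 1 (368) [FIFO — oldest first]: 96 @ $9 + 186 @ $10 + 86 @ $13 = $3,842
Ending inventory: 287 @ $13 + 209 @ $9 + 349 @ $8 = $8,404
Check: goods available $12,246 = COGS $3,842 + ending $8,404

COGS = $3,842; ending inventory = $8,404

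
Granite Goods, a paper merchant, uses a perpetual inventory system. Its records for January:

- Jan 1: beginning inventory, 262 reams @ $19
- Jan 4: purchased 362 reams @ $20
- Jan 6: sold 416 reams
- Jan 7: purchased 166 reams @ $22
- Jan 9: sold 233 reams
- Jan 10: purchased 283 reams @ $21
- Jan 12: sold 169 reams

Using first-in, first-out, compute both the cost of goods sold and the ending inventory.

Jan 6, 416 sold [FIFO — oldest first]: 262 @ $19 + 154 @ $20 = $8,058
Jan 9, 233 sold [FIFO — oldest first]: 208 @ $20 + 25 @ $22 = $4,710
Jan 12, 169 sold [FIFO — oldest first]: 141 @ $22 + 28 @ $21 = $3,690
Total COGS = $8,058 + $4,710 + $3,690 = $16,458
Ending inventory: 255 @ $21 = $5,355

COGS = $16,458; ending inventory = $5,355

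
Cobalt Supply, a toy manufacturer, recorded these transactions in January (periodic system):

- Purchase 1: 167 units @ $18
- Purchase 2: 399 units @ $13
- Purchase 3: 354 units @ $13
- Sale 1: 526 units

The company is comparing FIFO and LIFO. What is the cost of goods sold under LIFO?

COGS = $6,838

FIFO COGS: 167 @ $18 + 359 @ $13 = $7,673
LIFO COGS: 354 @ $13 + 172 @ $13 = $6,838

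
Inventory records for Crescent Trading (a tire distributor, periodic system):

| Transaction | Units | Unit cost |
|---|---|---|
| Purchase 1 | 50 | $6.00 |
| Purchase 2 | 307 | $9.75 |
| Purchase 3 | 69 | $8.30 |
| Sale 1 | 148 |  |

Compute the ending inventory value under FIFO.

Sale 1 (148) [FIFO — oldest first]: 50 @ $6.00 + 98 @ $9.75 = $1,255.50
Ending inventory: 209 @ $9.75 + 69 @ $8.30 = $2,610.45
Check: goods available $3,865.95 = COGS $1,255.50 + ending $2,610.45

Ending inventory = $2,610.45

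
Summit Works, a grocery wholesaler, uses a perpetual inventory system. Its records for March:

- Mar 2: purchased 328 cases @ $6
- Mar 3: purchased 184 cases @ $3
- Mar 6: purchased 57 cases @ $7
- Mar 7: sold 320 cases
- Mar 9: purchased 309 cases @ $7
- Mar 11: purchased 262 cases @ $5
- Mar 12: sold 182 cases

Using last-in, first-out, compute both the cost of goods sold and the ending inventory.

COGS = $2,335; ending inventory = $4,057

Mar 7, 320 sold [LIFO — newest first]: 57 @ $7 + 184 @ $3 + 79 @ $6 = $1,425
Mar 12, 182 sold [LIFO — newest first]: 182 @ $5 = $910
Total COGS = $1,425 + $910 = $2,335
Ending inventory: 249 @ $6 + 309 @ $7 + 80 @ $5 = $4,057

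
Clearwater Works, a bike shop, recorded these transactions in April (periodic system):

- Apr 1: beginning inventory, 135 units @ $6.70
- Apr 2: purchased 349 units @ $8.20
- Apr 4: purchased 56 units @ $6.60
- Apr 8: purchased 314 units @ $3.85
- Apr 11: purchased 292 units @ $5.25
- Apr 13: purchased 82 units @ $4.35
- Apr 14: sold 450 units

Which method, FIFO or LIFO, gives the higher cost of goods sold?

FIFO

FIFO COGS: 135 @ $6.70 + 315 @ $8.20 = $3,487.50
LIFO COGS: 82 @ $4.35 + 292 @ $5.25 + 76 @ $3.85 = $2,182.30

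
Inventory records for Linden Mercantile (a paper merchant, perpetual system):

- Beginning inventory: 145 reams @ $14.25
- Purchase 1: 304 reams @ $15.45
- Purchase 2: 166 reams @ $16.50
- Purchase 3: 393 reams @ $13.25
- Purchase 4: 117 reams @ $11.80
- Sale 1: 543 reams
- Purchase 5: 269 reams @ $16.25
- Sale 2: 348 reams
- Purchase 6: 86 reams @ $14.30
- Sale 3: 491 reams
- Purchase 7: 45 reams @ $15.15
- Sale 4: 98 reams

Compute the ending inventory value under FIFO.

Ending inventory = $681.75

Sale 1 (543) [FIFO — oldest first]: 145 @ $14.25 + 304 @ $15.45 + 94 @ $16.50 = $8,314.05
Sale 2 (348) [FIFO — oldest first]: 72 @ $16.50 + 276 @ $13.25 = $4,845.00
Sale 3 (491) [FIFO — oldest first]: 117 @ $13.25 + 117 @ $11.80 + 257 @ $16.25 = $7,107.10
Sale 4 (98) [FIFO — oldest first]: 12 @ $16.25 + 86 @ $14.30 = $1,424.80
Total COGS = $8,314.05 + $4,845.00 + $7,107.10 + $1,424.80 = $21,690.95
Ending inventory: 45 @ $15.15 = $681.75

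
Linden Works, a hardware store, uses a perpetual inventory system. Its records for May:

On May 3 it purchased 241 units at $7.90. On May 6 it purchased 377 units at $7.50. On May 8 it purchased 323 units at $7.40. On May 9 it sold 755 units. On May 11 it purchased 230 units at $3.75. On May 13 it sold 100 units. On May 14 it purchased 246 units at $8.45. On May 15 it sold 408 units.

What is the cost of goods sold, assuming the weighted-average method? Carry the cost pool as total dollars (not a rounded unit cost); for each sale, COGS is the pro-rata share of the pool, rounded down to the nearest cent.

COGS = $9,020.65

After May 3: 241 on hand, pool $1,903.90 (≈ $7.9000 each)
After May 6: 618 on hand, pool $4,731.40 (≈ $7.6560 each)
After May 8: 941 on hand, pool $7,121.60 (≈ $7.5681 each)
May 9, sell 755: 755/941 × $7,121.60 → $5,713.92
After May 11: 416 on hand, pool $2,270.18 (≈ $5.4572 each)
May 13, sell 100: 100/416 × $2,270.18 → $545.71
After May 14: 562 on hand, pool $3,803.17 (≈ $6.7672 each)
May 15, sell 408: 408/562 × $3,803.17 → $2,761.02
Total COGS = $5,713.92 + $545.71 + $2,761.02 = $9,020.65
Ending inventory (cost pool remaining) = $1,042.15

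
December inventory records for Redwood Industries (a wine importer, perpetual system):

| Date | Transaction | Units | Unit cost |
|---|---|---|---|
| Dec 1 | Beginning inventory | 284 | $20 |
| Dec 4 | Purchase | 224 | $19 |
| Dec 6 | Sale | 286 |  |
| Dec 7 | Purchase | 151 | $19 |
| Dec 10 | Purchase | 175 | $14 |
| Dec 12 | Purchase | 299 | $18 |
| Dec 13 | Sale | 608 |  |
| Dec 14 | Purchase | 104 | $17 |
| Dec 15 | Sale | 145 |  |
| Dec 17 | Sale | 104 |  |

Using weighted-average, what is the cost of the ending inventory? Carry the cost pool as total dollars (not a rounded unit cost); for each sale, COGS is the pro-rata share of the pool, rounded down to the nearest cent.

After Dec 1: 284 on hand, pool $5,680.00 (≈ $20.0000 each)
After Dec 4: 508 on hand, pool $9,936.00 (≈ $19.5591 each)
Dec 6, sell 286: 286/508 × $9,936.00 → $5,593.88
After Dec 7: 373 on hand, pool $7,211.12 (≈ $19.3328 each)
After Dec 10: 548 on hand, pool $9,661.12 (≈ $17.6298 each)
After Dec 12: 847 on hand, pool $15,043.12 (≈ $17.7605 each)
Dec 13, sell 608: 608/847 × $15,043.12 → $10,798.36
After Dec 14: 343 on hand, pool $6,012.76 (≈ $17.5299 each)
Dec 15, sell 145: 145/343 × $6,012.76 → $2,541.83
Dec 17, sell 104: 104/198 × $3,470.93 → $1,823.11
Total COGS = $5,593.88 + $10,798.36 + $2,541.83 + $1,823.11 = $20,757.18
Ending inventory (cost pool remaining) = $1,647.82

Ending inventory = $1,647.82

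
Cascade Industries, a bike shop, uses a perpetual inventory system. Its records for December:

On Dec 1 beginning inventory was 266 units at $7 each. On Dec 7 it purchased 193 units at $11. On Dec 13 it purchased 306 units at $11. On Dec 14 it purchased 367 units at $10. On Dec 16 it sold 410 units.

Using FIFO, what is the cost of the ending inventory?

Ending inventory = $7,575

Dec 16, 410 sold [FIFO — oldest first]: 266 @ $7 + 144 @ $11 = $3,446
Ending inventory: 49 @ $11 + 306 @ $11 + 367 @ $10 = $7,575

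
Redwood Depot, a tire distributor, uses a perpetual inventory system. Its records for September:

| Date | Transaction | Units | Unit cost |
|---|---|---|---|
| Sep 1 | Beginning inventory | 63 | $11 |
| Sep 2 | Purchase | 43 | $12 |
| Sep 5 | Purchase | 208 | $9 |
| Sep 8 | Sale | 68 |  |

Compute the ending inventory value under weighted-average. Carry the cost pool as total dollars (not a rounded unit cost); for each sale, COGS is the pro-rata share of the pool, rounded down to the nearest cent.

Ending inventory = $2,413.78

After Sep 1: 63 on hand, pool $693.00 (≈ $11.0000 each)
After Sep 2: 106 on hand, pool $1,209.00 (≈ $11.4057 each)
After Sep 5: 314 on hand, pool $3,081.00 (≈ $9.8121 each)
Sep 8, sell 68: 68/314 × $3,081.00 → $667.22
Ending inventory (cost pool remaining) = $2,413.78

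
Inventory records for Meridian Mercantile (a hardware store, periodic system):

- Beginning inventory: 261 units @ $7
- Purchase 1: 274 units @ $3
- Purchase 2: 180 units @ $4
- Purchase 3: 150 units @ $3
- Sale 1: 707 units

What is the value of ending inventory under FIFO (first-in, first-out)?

Sale 1 (707) [FIFO — oldest first]: 261 @ $7 + 274 @ $3 + 172 @ $4 = $3,337
Ending inventory: 8 @ $4 + 150 @ $3 = $482
Check: goods available $3,819 = COGS $3,337 + ending $482

Ending inventory = $482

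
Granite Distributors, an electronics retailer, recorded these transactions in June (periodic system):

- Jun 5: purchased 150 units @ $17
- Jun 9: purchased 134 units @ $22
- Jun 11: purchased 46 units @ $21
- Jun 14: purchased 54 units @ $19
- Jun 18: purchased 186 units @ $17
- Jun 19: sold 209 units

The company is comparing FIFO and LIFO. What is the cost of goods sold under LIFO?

FIFO COGS: 150 @ $17 + 59 @ $22 = $3,848
LIFO COGS: 186 @ $17 + 23 @ $19 = $3,599

COGS = $3,599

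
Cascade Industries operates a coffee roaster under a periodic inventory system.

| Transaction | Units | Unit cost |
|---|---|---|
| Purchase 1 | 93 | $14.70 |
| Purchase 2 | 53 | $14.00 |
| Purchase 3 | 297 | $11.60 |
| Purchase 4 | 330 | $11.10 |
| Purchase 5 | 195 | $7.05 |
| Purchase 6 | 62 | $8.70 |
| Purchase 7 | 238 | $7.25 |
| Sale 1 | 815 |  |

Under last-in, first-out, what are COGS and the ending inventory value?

Sale 1 (815) [LIFO — newest first]: 238 @ $7.25 + 62 @ $8.70 + 195 @ $7.05 + 320 @ $11.10 = $7,191.65
Ending inventory: 93 @ $14.70 + 53 @ $14.00 + 297 @ $11.60 + 10 @ $11.10 = $5,665.30

COGS = $7,191.65; ending inventory = $5,665.30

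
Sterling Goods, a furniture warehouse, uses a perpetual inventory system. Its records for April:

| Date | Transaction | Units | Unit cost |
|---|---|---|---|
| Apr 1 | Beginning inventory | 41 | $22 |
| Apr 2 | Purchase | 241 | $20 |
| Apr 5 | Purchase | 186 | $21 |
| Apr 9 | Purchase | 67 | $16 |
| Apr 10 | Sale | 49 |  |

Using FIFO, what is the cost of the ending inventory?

Ending inventory = $9,638

Apr 10, 49 sold [FIFO — oldest first]: 41 @ $22 + 8 @ $20 = $1,062
Ending inventory: 233 @ $20 + 186 @ $21 + 67 @ $16 = $9,638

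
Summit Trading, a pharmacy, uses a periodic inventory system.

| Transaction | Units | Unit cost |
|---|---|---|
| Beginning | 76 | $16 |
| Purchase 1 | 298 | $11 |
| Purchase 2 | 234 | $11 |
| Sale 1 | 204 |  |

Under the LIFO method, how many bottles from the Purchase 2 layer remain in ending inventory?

Sale 1 (204) [LIFO — newest first]: 204 @ $11 = $2,244
Ending inventory: 76 @ $16 + 298 @ $11 + 30 @ $11 = $4,824
Check: goods available $7,068 = COGS $2,244 + ending $4,824

30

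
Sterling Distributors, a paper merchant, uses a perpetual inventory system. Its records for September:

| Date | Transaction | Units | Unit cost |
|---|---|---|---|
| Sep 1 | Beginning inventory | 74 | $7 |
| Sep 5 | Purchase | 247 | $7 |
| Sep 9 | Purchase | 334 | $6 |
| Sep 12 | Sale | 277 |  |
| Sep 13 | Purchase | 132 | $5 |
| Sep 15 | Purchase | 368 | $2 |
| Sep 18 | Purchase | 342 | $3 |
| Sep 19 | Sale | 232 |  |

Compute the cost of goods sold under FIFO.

Sep 12, 277 sold [FIFO — oldest first]: 74 @ $7 + 203 @ $7 = $1,939
Sep 19, 232 sold [FIFO — oldest first]: 44 @ $7 + 188 @ $6 = $1,436
Total COGS = $1,939 + $1,436 = $3,375
Ending inventory: 146 @ $6 + 132 @ $5 + 368 @ $2 + 342 @ $3 = $3,298

COGS = $3,375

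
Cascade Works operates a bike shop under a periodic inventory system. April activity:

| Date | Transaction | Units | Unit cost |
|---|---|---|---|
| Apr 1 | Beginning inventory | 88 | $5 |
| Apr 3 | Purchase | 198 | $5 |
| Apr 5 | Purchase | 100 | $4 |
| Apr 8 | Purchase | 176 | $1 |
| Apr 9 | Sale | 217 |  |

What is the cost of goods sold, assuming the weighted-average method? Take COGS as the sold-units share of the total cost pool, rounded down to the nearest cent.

COGS = $774.55

Apr 9, sell 217: 217/562 × $2,006.00 → $774.55
Ending inventory (cost pool remaining) = $1,231.45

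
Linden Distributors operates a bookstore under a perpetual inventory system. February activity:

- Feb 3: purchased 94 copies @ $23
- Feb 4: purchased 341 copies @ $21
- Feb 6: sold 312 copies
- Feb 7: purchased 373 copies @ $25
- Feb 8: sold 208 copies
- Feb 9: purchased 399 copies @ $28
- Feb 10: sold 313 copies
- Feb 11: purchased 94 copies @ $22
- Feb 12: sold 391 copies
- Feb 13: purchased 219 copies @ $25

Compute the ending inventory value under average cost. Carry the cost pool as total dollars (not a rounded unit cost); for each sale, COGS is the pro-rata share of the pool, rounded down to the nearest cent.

After Feb 3: 94 on hand, pool $2,162.00 (≈ $23.0000 each)
After Feb 4: 435 on hand, pool $9,323.00 (≈ $21.4322 each)
Feb 6, sell 312: 312/435 × $9,323.00 → $6,686.84
After Feb 7: 496 on hand, pool $11,961.16 (≈ $24.1152 each)
Feb 8, sell 208: 208/496 × $11,961.16 → $5,015.97
After Feb 9: 687 on hand, pool $18,117.19 (≈ $26.3715 each)
Feb 10, sell 313: 313/687 × $18,117.19 → $8,254.26
After Feb 11: 468 on hand, pool $11,930.93 (≈ $25.4934 each)
Feb 12, sell 391: 391/468 × $11,930.93 → $9,967.93
After Feb 13: 296 on hand, pool $7,438.00 (≈ $25.1284 each)
Total COGS = $6,686.84 + $5,015.97 + $8,254.26 + $9,967.93 = $29,925.00
Ending inventory (cost pool remaining) = $7,438.00
Check: goods available $37,363.00 = COGS $29,925.00 + ending $7,438.00

Ending inventory = $7,438.00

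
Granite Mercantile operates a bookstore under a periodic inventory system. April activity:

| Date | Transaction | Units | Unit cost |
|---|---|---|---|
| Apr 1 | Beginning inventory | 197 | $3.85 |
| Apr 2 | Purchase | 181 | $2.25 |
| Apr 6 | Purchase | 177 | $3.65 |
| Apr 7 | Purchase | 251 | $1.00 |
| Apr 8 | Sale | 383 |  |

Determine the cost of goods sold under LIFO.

COGS = $732.80

Apr 8, 383 sold [LIFO — newest first]: 251 @ $1.00 + 132 @ $3.65 = $732.80
Ending inventory: 197 @ $3.85 + 181 @ $2.25 + 45 @ $3.65 = $1,329.95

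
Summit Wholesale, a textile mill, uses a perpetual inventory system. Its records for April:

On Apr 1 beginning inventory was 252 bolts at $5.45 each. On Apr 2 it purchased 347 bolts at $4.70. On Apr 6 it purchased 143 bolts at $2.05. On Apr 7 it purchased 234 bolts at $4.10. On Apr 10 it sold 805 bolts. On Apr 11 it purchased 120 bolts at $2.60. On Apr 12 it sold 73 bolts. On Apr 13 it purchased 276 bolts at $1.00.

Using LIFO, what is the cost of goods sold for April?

Apr 10, 805 sold [LIFO — newest first]: 234 @ $4.10 + 143 @ $2.05 + 347 @ $4.70 + 81 @ $5.45 = $3,324.90
Apr 12, 73 sold [LIFO — newest first]: 73 @ $2.60 = $189.80
Total COGS = $3,324.90 + $189.80 = $3,514.70
Ending inventory: 171 @ $5.45 + 47 @ $2.60 + 276 @ $1.00 = $1,330.15

COGS = $3,514.70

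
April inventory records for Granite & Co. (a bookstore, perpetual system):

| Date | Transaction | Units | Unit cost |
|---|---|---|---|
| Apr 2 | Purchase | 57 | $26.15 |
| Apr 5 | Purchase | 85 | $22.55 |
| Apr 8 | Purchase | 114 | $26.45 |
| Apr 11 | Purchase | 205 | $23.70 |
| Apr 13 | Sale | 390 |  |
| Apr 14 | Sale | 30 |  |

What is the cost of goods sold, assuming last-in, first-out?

COGS = $10,208.95

Apr 13, 390 sold [LIFO — newest first]: 205 @ $23.70 + 114 @ $26.45 + 71 @ $22.55 = $9,474.85
Apr 14, 30 sold [LIFO — newest first]: 14 @ $22.55 + 16 @ $26.15 = $734.10
Total COGS = $9,474.85 + $734.10 = $10,208.95
Ending inventory: 41 @ $26.15 = $1,072.15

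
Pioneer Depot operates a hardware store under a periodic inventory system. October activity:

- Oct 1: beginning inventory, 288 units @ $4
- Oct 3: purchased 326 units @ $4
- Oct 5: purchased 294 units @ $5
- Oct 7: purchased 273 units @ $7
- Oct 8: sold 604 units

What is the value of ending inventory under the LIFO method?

Ending inventory = $2,308

Oct 8, 604 sold [LIFO — newest first]: 273 @ $7 + 294 @ $5 + 37 @ $4 = $3,529
Ending inventory: 288 @ $4 + 289 @ $4 = $2,308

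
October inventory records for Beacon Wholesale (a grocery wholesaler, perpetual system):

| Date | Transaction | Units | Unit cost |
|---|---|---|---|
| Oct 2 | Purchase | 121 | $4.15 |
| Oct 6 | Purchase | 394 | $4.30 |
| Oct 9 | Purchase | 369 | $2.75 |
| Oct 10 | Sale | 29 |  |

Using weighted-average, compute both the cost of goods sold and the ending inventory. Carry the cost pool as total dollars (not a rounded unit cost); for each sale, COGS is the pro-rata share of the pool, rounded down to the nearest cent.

After Oct 2: 121 on hand, pool $502.15 (≈ $4.1500 each)
After Oct 6: 515 on hand, pool $2,196.35 (≈ $4.2648 each)
After Oct 9: 884 on hand, pool $3,211.10 (≈ $3.6325 each)
Oct 10, sell 29: 29/884 × $3,211.10 → $105.34
Ending inventory (cost pool remaining) = $3,105.76

COGS = $105.34; ending inventory = $3,105.76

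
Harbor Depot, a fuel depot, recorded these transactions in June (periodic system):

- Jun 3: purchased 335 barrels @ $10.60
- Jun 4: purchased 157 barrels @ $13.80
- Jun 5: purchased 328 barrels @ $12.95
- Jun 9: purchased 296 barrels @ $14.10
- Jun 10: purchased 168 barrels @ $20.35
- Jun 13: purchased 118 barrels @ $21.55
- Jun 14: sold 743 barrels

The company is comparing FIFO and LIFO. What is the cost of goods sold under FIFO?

COGS = $8,968.05

FIFO COGS: 335 @ $10.60 + 157 @ $13.80 + 251 @ $12.95 = $8,968.05
LIFO COGS: 118 @ $21.55 + 168 @ $20.35 + 296 @ $14.10 + 161 @ $12.95 = $12,220.25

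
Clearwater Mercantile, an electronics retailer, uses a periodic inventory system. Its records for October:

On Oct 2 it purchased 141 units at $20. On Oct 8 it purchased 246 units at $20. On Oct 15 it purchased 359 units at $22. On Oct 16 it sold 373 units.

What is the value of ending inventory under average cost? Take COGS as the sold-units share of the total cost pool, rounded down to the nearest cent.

Ending inventory = $7,819.00

Oct 16, sell 373: 373/746 × $15,638.00 → $7,819.00
Ending inventory (cost pool remaining) = $7,819.00
Check: goods available $15,638.00 = COGS $7,819.00 + ending $7,819.00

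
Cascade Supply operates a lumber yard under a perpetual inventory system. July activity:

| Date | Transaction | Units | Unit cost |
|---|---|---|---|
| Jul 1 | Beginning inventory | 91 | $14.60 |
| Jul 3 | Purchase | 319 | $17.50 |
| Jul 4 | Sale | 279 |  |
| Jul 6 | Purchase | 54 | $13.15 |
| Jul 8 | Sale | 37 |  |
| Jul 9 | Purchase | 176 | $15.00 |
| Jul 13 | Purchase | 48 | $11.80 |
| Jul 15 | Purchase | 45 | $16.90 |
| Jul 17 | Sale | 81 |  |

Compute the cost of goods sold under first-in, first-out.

Jul 4, 279 sold [FIFO — oldest first]: 91 @ $14.60 + 188 @ $17.50 = $4,618.60
Jul 8, 37 sold [FIFO — oldest first]: 37 @ $17.50 = $647.50
Jul 17, 81 sold [FIFO — oldest first]: 81 @ $17.50 = $1,417.50
Total COGS = $4,618.60 + $647.50 + $1,417.50 = $6,683.60
Ending inventory: 13 @ $17.50 + 54 @ $13.15 + 176 @ $15.00 + 48 @ $11.80 + 45 @ $16.90 = $4,904.50

COGS = $6,683.60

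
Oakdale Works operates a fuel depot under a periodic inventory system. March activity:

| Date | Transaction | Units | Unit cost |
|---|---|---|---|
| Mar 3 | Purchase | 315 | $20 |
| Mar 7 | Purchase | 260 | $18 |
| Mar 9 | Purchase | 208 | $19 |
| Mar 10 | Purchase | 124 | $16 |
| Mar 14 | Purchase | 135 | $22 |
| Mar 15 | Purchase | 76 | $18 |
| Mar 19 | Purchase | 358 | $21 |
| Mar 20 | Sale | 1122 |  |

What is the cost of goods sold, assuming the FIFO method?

COGS = $21,338

Mar 20, 1122 sold [FIFO — oldest first]: 315 @ $20 + 260 @ $18 + 208 @ $19 + 124 @ $16 + 135 @ $22 + 76 @ $18 + 4 @ $21 = $21,338
Ending inventory: 354 @ $21 = $7,434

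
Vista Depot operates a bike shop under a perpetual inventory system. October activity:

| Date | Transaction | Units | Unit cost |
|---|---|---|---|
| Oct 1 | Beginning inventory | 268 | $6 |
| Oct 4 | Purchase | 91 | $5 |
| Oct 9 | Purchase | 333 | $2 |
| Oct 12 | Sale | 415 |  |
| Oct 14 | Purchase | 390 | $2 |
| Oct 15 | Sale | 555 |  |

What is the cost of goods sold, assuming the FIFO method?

COGS = $3,285

Oct 12, 415 sold [FIFO — oldest first]: 268 @ $6 + 91 @ $5 + 56 @ $2 = $2,175
Oct 15, 555 sold [FIFO — oldest first]: 277 @ $2 + 278 @ $2 = $1,110
Total COGS = $2,175 + $1,110 = $3,285
Ending inventory: 112 @ $2 = $224
Check: goods available $3,509 = COGS $3,285 + ending $224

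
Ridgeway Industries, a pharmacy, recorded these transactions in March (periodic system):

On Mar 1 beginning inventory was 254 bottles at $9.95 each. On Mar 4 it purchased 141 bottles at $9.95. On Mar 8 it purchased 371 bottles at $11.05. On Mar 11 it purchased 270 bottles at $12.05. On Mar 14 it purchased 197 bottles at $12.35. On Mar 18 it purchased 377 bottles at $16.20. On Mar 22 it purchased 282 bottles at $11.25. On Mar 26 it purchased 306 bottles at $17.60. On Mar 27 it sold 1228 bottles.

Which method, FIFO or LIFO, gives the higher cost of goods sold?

LIFO

FIFO COGS: 254 @ $9.95 + 141 @ $9.95 + 371 @ $11.05 + 270 @ $12.05 + 192 @ $12.35 = $13,654.50
LIFO COGS: 306 @ $17.60 + 282 @ $11.25 + 377 @ $16.20 + 197 @ $12.35 + 66 @ $12.05 = $17,893.75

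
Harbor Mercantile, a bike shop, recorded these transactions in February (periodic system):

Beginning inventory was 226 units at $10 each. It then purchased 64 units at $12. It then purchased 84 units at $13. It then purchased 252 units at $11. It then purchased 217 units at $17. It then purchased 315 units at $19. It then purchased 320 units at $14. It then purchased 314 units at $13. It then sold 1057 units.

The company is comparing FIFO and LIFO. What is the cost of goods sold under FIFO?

FIFO COGS: 226 @ $10 + 64 @ $12 + 84 @ $13 + 252 @ $11 + 217 @ $17 + 214 @ $19 = $14,647
LIFO COGS: 314 @ $13 + 320 @ $14 + 315 @ $19 + 108 @ $17 = $16,383

COGS = $14,647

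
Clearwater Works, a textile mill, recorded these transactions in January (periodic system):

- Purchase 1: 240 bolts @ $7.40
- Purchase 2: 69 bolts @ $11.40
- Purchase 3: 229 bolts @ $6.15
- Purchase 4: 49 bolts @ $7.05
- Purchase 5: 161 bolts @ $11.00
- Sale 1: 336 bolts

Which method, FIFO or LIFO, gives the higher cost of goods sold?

FIFO COGS: 240 @ $7.40 + 69 @ $11.40 + 27 @ $6.15 = $2,728.65
LIFO COGS: 161 @ $11.00 + 49 @ $7.05 + 126 @ $6.15 = $2,891.35

LIFO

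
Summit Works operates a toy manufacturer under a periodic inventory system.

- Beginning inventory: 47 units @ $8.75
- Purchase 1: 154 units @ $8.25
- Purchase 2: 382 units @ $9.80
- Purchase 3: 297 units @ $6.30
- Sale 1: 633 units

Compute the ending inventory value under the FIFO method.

Ending inventory = $1,556.10

Sale 1 (633) [FIFO — oldest first]: 47 @ $8.75 + 154 @ $8.25 + 382 @ $9.80 + 50 @ $6.30 = $5,740.35
Ending inventory: 247 @ $6.30 = $1,556.10
Check: goods available $7,296.45 = COGS $5,740.35 + ending $1,556.10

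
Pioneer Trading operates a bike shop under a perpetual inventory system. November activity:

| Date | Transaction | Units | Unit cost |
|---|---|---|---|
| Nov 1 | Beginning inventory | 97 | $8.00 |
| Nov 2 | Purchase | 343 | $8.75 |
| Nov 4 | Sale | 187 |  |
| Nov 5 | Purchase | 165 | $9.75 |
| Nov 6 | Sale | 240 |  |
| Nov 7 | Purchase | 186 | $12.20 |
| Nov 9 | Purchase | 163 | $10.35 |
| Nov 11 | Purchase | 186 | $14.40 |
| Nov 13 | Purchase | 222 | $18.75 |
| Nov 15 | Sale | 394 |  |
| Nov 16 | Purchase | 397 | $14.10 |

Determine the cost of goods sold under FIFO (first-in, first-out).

COGS = $7,965.70

Nov 4, 187 sold [FIFO — oldest first]: 97 @ $8.00 + 90 @ $8.75 = $1,563.50
Nov 6, 240 sold [FIFO — oldest first]: 240 @ $8.75 = $2,100.00
Nov 15, 394 sold [FIFO — oldest first]: 13 @ $8.75 + 165 @ $9.75 + 186 @ $12.20 + 30 @ $10.35 = $4,302.20
Total COGS = $1,563.50 + $2,100.00 + $4,302.20 = $7,965.70
Ending inventory: 133 @ $10.35 + 186 @ $14.40 + 222 @ $18.75 + 397 @ $14.10 = $13,815.15
Check: goods available $21,780.85 = COGS $7,965.70 + ending $13,815.15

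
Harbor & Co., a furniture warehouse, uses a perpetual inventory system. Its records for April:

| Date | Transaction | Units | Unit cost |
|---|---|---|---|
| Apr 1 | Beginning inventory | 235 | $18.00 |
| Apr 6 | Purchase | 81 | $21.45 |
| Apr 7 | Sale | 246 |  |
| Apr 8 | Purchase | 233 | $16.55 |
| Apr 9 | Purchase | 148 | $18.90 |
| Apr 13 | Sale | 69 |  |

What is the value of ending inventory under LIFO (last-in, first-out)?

Apr 7, 246 sold [LIFO — newest first]: 81 @ $21.45 + 165 @ $18.00 = $4,707.45
Apr 13, 69 sold [LIFO — newest first]: 69 @ $18.90 = $1,304.10
Total COGS = $4,707.45 + $1,304.10 = $6,011.55
Ending inventory: 70 @ $18.00 + 233 @ $16.55 + 79 @ $18.90 = $6,609.25
Check: goods available $12,620.80 = COGS $6,011.55 + ending $6,609.25

Ending inventory = $6,609.25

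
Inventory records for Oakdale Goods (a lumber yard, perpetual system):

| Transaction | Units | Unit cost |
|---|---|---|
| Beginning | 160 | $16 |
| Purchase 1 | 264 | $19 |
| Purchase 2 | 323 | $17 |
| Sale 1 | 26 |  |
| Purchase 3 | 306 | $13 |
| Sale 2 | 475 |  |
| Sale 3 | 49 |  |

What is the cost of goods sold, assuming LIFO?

Sale 1 (26) [LIFO — newest first]: 26 @ $17 = $442
Sale 2 (475) [LIFO — newest first]: 306 @ $13 + 169 @ $17 = $6,851
Sale 3 (49) [LIFO — newest first]: 49 @ $17 = $833
Total COGS = $442 + $6,851 + $833 = $8,126
Ending inventory: 160 @ $16 + 264 @ $19 + 79 @ $17 = $8,919
Check: goods available $17,045 = COGS $8,126 + ending $8,919

COGS = $8,126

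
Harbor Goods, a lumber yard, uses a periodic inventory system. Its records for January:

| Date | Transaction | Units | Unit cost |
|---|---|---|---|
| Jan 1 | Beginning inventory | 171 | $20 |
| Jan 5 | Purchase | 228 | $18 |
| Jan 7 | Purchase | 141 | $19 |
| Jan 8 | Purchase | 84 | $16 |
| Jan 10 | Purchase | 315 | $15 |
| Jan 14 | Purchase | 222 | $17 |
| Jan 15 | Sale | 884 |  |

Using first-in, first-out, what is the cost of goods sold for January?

Jan 15, 884 sold [FIFO — oldest first]: 171 @ $20 + 228 @ $18 + 141 @ $19 + 84 @ $16 + 260 @ $15 = $15,447
Ending inventory: 55 @ $15 + 222 @ $17 = $4,599
Check: goods available $20,046 = COGS $15,447 + ending $4,599

COGS = $15,447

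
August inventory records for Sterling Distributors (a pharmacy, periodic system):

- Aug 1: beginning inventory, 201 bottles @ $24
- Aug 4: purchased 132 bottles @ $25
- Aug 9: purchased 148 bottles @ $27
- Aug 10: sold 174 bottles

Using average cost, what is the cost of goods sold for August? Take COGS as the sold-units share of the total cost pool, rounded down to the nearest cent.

COGS = $4,384.36

Aug 10, sell 174: 174/481 × $12,120.00 → $4,384.36
Ending inventory (cost pool remaining) = $7,735.64
Check: goods available $12,120.00 = COGS $4,384.36 + ending $7,735.64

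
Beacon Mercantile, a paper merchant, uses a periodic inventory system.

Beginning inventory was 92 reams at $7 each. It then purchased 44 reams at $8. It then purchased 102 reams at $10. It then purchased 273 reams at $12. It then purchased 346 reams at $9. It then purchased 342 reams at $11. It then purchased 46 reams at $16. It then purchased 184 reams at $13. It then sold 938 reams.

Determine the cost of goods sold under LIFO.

COGS = $10,244

Sale 1 (938) [LIFO — newest first]: 184 @ $13 + 46 @ $16 + 342 @ $11 + 346 @ $9 + 20 @ $12 = $10,244
Ending inventory: 92 @ $7 + 44 @ $8 + 102 @ $10 + 253 @ $12 = $5,052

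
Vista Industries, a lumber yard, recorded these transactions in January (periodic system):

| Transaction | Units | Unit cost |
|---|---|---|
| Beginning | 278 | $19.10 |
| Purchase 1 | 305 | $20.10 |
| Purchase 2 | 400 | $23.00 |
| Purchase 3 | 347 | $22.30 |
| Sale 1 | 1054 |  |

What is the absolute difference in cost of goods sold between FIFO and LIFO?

FIFO COGS: 278 @ $19.10 + 305 @ $20.10 + 400 @ $23.00 + 71 @ $22.30 = $22,223.60
LIFO COGS: 347 @ $22.30 + 400 @ $23.00 + 305 @ $20.10 + 2 @ $19.10 = $23,106.80
Difference = |$22,223.60 − $23,106.80| = $883.20

$883.20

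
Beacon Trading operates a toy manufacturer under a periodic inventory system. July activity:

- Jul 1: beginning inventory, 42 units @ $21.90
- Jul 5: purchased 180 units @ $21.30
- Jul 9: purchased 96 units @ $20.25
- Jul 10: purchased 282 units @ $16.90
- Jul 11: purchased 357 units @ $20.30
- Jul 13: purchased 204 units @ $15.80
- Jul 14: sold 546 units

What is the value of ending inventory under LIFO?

Jul 14, 546 sold [LIFO — newest first]: 204 @ $15.80 + 342 @ $20.30 = $10,165.80
Ending inventory: 42 @ $21.90 + 180 @ $21.30 + 96 @ $20.25 + 282 @ $16.90 + 15 @ $20.30 = $11,768.10
Check: goods available $21,933.90 = COGS $10,165.80 + ending $11,768.10

Ending inventory = $11,768.10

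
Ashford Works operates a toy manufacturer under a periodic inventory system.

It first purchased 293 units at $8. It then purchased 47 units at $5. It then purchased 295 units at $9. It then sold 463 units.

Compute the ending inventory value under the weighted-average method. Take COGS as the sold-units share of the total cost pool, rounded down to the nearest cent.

Ending inventory = $1,417.72

Sale 1, sell 463: 463/635 × $5,234.00 → $3,816.28
Ending inventory (cost pool remaining) = $1,417.72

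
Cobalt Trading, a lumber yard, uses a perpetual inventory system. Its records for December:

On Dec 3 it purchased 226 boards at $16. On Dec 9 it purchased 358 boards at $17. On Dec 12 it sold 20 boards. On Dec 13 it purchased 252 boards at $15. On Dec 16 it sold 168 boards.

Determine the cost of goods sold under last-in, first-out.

Dec 12, 20 sold [LIFO — newest first]: 20 @ $17 = $340
Dec 16, 168 sold [LIFO — newest first]: 168 @ $15 = $2,520
Total COGS = $340 + $2,520 = $2,860
Ending inventory: 226 @ $16 + 338 @ $17 + 84 @ $15 = $10,622

COGS = $2,860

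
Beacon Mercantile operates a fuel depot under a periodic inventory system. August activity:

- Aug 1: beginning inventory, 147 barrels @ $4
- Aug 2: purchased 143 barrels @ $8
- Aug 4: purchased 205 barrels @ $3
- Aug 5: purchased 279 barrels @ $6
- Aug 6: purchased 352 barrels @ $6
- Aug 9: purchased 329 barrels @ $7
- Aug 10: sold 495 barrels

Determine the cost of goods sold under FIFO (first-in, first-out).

Aug 10, 495 sold [FIFO — oldest first]: 147 @ $4 + 143 @ $8 + 205 @ $3 = $2,347
Ending inventory: 279 @ $6 + 352 @ $6 + 329 @ $7 = $6,089

COGS = $2,347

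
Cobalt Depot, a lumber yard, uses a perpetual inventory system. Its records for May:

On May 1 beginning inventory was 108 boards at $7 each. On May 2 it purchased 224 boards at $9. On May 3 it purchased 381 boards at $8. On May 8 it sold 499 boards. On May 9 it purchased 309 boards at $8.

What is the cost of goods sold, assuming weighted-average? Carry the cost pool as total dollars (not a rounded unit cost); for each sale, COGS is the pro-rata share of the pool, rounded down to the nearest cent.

After May 1: 108 on hand, pool $756.00 (≈ $7.0000 each)
After May 2: 332 on hand, pool $2,772.00 (≈ $8.3494 each)
After May 3: 713 on hand, pool $5,820.00 (≈ $8.1627 each)
May 8, sell 499: 499/713 × $5,820.00 → $4,073.18
After May 9: 523 on hand, pool $4,218.82 (≈ $8.0666 each)
Ending inventory (cost pool remaining) = $4,218.82

COGS = $4,073.18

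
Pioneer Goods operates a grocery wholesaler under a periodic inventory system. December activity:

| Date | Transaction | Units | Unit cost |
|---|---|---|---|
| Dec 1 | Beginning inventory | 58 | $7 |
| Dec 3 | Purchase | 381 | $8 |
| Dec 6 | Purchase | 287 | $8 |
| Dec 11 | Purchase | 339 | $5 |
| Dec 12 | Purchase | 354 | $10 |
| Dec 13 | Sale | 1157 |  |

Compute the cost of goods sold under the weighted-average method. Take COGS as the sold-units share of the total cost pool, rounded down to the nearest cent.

COGS = $8,956.76

Dec 13, sell 1157: 1157/1419 × $10,985.00 → $8,956.76
Ending inventory (cost pool remaining) = $2,028.24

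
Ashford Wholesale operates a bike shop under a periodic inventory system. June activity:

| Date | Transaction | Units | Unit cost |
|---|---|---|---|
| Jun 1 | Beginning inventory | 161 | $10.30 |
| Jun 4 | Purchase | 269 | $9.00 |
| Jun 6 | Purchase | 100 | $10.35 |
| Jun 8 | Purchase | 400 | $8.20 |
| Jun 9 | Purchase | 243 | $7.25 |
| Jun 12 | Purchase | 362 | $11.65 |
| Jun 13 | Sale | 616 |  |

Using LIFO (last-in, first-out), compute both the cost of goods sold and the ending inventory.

COGS = $6,069.25; ending inventory = $8,304.10

Jun 13, 616 sold [LIFO — newest first]: 362 @ $11.65 + 243 @ $7.25 + 11 @ $8.20 = $6,069.25
Ending inventory: 161 @ $10.30 + 269 @ $9.00 + 100 @ $10.35 + 389 @ $8.20 = $8,304.10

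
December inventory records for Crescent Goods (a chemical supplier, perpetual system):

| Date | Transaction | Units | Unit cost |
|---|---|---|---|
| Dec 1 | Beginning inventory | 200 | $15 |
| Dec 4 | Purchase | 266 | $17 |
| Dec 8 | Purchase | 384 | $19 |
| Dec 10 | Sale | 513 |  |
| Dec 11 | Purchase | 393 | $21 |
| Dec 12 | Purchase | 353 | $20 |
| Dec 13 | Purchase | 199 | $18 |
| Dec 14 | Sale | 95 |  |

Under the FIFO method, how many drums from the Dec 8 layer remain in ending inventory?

Dec 10, 513 sold [FIFO — oldest first]: 200 @ $15 + 266 @ $17 + 47 @ $19 = $8,415
Dec 14, 95 sold [FIFO — oldest first]: 95 @ $19 = $1,805
Total COGS = $8,415 + $1,805 = $10,220
Ending inventory: 242 @ $19 + 393 @ $21 + 353 @ $20 + 199 @ $18 = $23,493

242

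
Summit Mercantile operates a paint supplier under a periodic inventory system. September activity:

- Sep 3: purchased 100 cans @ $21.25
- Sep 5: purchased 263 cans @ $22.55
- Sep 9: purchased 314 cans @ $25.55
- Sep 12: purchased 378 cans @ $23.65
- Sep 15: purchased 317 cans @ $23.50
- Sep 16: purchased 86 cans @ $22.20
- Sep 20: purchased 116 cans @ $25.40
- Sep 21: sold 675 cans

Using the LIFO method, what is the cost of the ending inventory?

Ending inventory = $21,328.65

Sep 21, 675 sold [LIFO — newest first]: 116 @ $25.40 + 86 @ $22.20 + 317 @ $23.50 + 156 @ $23.65 = $15,994.50
Ending inventory: 100 @ $21.25 + 263 @ $22.55 + 314 @ $25.55 + 222 @ $23.65 = $21,328.65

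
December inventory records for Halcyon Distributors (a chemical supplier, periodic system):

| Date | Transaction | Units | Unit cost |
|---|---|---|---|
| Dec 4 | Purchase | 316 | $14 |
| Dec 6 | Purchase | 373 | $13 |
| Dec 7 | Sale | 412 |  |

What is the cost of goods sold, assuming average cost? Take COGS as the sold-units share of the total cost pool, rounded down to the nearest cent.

COGS = $5,544.95

Dec 7, sell 412: 412/689 × $9,273.00 → $5,544.95
Ending inventory (cost pool remaining) = $3,728.05
Check: goods available $9,273.00 = COGS $5,544.95 + ending $3,728.05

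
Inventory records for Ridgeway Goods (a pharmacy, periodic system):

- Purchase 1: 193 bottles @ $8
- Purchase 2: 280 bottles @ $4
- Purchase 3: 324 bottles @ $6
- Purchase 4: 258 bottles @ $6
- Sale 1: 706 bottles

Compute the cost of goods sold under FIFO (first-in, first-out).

Sale 1 (706) [FIFO — oldest first]: 193 @ $8 + 280 @ $4 + 233 @ $6 = $4,062
Ending inventory: 91 @ $6 + 258 @ $6 = $2,094

COGS = $4,062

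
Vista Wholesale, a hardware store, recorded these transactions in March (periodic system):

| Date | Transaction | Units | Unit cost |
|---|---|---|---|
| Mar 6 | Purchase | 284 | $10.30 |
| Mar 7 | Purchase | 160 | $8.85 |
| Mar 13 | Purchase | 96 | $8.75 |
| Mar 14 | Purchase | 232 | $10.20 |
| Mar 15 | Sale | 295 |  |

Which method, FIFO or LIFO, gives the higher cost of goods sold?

FIFO COGS: 284 @ $10.30 + 11 @ $8.85 = $3,022.55
LIFO COGS: 232 @ $10.20 + 63 @ $8.75 = $2,917.65

FIFO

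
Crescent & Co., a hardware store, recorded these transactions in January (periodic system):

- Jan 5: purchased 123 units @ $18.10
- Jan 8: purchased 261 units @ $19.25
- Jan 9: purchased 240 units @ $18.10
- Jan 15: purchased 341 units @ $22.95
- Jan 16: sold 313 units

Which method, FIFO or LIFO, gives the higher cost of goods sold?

LIFO

FIFO COGS: 123 @ $18.10 + 190 @ $19.25 = $5,883.80
LIFO COGS: 313 @ $22.95 = $7,183.35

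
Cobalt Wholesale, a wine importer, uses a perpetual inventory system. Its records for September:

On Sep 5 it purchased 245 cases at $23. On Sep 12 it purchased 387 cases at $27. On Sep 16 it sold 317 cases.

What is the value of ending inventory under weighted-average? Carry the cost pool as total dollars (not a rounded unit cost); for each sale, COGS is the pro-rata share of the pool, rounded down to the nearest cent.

Ending inventory = $8,016.56

After Sep 5: 245 on hand, pool $5,635.00 (≈ $23.0000 each)
After Sep 12: 632 on hand, pool $16,084.00 (≈ $25.4494 each)
Sep 16, sell 317: 317/632 × $16,084.00 → $8,067.44
Ending inventory (cost pool remaining) = $8,016.56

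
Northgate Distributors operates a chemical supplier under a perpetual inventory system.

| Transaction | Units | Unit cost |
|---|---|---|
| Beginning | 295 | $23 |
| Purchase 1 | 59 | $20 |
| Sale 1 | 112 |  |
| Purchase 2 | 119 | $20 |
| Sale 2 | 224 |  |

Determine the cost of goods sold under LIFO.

COGS = $7,194

Sale 1 (112) [LIFO — newest first]: 59 @ $20 + 53 @ $23 = $2,399
Sale 2 (224) [LIFO — newest first]: 119 @ $20 + 105 @ $23 = $4,795
Total COGS = $2,399 + $4,795 = $7,194
Ending inventory: 137 @ $23 = $3,151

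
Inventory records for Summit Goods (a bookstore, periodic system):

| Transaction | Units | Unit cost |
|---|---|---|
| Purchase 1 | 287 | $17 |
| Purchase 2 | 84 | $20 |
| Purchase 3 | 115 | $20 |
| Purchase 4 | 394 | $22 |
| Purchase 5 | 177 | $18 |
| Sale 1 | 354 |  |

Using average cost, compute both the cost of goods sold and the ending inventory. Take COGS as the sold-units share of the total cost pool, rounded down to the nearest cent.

COGS = $6,936.99; ending inventory = $13,776.01

Sale 1, sell 354: 354/1057 × $20,713.00 → $6,936.99
Ending inventory (cost pool remaining) = $13,776.01
Check: goods available $20,713.00 = COGS $6,936.99 + ending $13,776.01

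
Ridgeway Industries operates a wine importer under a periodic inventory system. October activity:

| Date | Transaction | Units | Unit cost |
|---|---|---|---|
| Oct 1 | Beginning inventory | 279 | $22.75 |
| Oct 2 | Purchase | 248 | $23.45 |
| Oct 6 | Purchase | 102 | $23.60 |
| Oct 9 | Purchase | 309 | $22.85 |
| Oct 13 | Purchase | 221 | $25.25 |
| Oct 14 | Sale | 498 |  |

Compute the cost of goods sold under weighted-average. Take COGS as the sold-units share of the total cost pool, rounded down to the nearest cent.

Oct 14, sell 498: 498/1159 × $27,210.95 → $11,692.02
Ending inventory (cost pool remaining) = $15,518.93
Check: goods available $27,210.95 = COGS $11,692.02 + ending $15,518.93

COGS = $11,692.02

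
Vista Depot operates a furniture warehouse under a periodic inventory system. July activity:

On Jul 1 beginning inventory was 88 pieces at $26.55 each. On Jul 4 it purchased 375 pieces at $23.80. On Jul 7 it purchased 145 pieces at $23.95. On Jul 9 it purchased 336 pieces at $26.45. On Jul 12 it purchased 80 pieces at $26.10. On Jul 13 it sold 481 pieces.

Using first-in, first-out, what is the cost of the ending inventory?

Ending inventory = $14,016.85

Jul 13, 481 sold [FIFO — oldest first]: 88 @ $26.55 + 375 @ $23.80 + 18 @ $23.95 = $11,692.50
Ending inventory: 127 @ $23.95 + 336 @ $26.45 + 80 @ $26.10 = $14,016.85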